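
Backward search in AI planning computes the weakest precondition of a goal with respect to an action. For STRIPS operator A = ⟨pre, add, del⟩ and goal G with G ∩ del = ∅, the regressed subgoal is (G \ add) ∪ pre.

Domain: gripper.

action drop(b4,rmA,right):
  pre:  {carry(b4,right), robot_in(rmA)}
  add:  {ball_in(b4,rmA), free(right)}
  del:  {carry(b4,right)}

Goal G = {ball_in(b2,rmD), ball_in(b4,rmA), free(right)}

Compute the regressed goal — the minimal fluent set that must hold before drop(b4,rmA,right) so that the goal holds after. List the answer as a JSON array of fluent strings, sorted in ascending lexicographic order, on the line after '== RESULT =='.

Compute (G \ add) ∪ pre:
  G ∩ del = {}  (empty — regression defined)
  G \ add = {ball_in(b2,rmD), ball_in(b4,rmA), free(right)} \ {ball_in(b4,rmA), free(right)} = {ball_in(b2,rmD)}
  ∪ pre   = {ball_in(b2,rmD)} ∪ {carry(b4,right), robot_in(rmA)}
          = {ball_in(b2,rmD), carry(b4,right), robot_in(rmA)}

== RESULT ==
["ball_in(b2,rmD)", "carry(b4,right)", "robot_in(rmA)"]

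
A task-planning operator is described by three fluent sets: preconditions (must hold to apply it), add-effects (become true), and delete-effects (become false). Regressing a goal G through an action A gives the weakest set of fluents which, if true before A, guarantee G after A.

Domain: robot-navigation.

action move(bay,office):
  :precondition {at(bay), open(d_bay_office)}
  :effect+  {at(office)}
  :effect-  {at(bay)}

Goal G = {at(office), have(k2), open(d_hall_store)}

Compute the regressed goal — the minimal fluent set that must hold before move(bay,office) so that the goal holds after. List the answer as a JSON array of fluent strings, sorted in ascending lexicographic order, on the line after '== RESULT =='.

Regress:
  G ∩ del = {}  (empty — regression defined)
  G \ add = {at(office), have(k2), open(d_hall_store)} \ {at(office)} = {have(k2), open(d_hall_store)}
  ∪ pre   = {have(k2), open(d_hall_store)} ∪ {at(bay), open(d_bay_office)}
          = {at(bay), have(k2), open(d_bay_office), open(d_hall_store)}

== RESULT ==
["at(bay)", "have(k2)", "open(d_bay_office)", "open(d_hall_store)"]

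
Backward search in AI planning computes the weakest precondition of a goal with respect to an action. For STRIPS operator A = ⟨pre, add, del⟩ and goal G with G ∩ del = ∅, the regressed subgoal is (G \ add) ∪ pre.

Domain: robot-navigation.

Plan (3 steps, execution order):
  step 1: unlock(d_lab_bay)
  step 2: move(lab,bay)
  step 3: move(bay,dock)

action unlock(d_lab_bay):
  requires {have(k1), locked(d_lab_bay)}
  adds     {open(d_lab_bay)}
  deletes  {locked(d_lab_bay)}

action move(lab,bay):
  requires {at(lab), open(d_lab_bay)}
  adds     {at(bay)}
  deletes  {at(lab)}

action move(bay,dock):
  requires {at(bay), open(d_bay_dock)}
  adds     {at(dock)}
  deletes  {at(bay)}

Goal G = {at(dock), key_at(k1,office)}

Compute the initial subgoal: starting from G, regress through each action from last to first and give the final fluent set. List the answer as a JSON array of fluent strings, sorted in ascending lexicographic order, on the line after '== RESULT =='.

Regress step by step:
  through step 3 (move(bay,dock)): drop {at(dock)}, keep {key_at(k1,office)}, require {at(bay), open(d_bay_dock)}
    → {at(bay), key_at(k1,office), open(d_bay_dock)}
  through step 2 (move(lab,bay)): drop {at(bay)}, keep {key_at(k1,office), open(d_bay_dock)}, require {at(lab), open(d_lab_bay)}
    → {at(lab), key_at(k1,office), open(d_bay_dock), open(d_lab_bay)}
  through step 1 (unlock(d_lab_bay)): drop {open(d_lab_bay)}, keep {at(lab), key_at(k1,office), open(d_bay_dock)}, require {have(k1), locked(d_lab_bay)}
    → {at(lab), have(k1), key_at(k1,office), locked(d_lab_bay), open(d_bay_dock)}

== RESULT ==
["at(lab)", "have(k1)", "key_at(k1,office)", "locked(d_lab_bay)", "open(d_bay_dock)"]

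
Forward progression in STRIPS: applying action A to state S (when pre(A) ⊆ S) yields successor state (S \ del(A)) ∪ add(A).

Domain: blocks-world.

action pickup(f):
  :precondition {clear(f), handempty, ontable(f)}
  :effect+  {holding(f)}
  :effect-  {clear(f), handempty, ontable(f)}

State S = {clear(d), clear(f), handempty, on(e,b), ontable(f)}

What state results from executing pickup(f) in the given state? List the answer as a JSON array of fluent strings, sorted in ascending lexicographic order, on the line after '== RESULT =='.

Compute (S \ del) ∪ add:
  pre ⊆ S: {clear(f), handempty, ontable(f)} ⊆ S  — applicable
  S \ del = {clear(d), on(e,b)}
  ∪ add   = {clear(d), holding(f), on(e,b)}

== RESULT ==
["clear(d)", "holding(f)", "on(e,b)"]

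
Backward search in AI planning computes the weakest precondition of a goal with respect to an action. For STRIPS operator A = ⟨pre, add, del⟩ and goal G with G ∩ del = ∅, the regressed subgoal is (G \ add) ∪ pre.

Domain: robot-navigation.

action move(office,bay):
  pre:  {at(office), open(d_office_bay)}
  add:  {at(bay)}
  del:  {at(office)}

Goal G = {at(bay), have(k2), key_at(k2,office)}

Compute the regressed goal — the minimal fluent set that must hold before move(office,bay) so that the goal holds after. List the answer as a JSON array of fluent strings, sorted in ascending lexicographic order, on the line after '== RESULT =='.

Regress:
  G ∩ del = {}  (empty — regression defined)
  G \ add = {at(bay), have(k2), key_at(k2,office)} \ {at(bay)} = {have(k2), key_at(k2,office)}
  ∪ pre   = {have(k2), key_at(k2,office)} ∪ {at(office), open(d_office_bay)}
          = {at(office), have(k2), key_at(k2,office), open(d_office_bay)}

== RESULT ==
["at(office)", "have(k2)", "key_at(k2,office)", "open(d_office_bay)"]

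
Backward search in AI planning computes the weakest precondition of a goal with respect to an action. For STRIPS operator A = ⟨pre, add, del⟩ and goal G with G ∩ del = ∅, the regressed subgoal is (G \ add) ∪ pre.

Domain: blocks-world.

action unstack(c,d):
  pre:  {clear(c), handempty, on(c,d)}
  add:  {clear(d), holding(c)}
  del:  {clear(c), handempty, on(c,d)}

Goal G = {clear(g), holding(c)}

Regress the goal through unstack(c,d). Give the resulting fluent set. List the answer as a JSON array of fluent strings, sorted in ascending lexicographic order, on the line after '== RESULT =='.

Compute (G \ add) ∪ pre:
  G ∩ del = {}  (empty — regression defined)
  G \ add = {clear(g), holding(c)} \ {clear(d), holding(c)} = {clear(g)}
  ∪ pre   = {clear(g)} ∪ {clear(c), handempty, on(c,d)}
          = {clear(c), clear(g), handempty, on(c,d)}

== RESULT ==
["clear(c)", "clear(g)", "handempty", "on(c,d)"]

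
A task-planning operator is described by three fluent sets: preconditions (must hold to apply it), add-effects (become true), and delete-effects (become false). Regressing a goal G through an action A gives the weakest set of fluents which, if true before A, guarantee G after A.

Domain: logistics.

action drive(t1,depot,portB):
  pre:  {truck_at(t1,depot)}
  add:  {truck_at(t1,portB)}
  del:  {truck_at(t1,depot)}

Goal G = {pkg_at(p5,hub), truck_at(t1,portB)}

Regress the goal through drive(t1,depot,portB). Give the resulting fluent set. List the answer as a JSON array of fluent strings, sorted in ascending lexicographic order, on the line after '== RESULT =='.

Regress:
  G ∩ del = {}  (empty — regression defined)
  G \ add = {pkg_at(p5,hub), truck_at(t1,portB)} \ {truck_at(t1,portB)} = {pkg_at(p5,hub)}
  ∪ pre   = {pkg_at(p5,hub)} ∪ {truck_at(t1,depot)}
          = {pkg_at(p5,hub), truck_at(t1,depot)}

== RESULT ==
["pkg_at(p5,hub)", "truck_at(t1,depot)"]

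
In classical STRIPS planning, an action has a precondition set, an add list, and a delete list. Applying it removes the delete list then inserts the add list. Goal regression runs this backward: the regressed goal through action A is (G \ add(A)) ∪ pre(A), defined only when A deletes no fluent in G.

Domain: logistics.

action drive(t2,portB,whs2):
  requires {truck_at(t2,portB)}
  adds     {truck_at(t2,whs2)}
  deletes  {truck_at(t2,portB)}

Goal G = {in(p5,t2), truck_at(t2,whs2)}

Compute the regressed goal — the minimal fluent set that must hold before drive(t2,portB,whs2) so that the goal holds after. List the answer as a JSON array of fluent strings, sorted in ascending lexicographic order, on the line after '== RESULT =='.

Compute (G \ add) ∪ pre:
  G ∩ del = {}  (empty — regression defined)
  G \ add = {in(p5,t2), truck_at(t2,whs2)} \ {truck_at(t2,whs2)} = {in(p5,t2)}
  ∪ pre   = {in(p5,t2)} ∪ {truck_at(t2,portB)}
          = {in(p5,t2), truck_at(t2,portB)}

== RESULT ==
["in(p5,t2)", "truck_at(t2,portB)"]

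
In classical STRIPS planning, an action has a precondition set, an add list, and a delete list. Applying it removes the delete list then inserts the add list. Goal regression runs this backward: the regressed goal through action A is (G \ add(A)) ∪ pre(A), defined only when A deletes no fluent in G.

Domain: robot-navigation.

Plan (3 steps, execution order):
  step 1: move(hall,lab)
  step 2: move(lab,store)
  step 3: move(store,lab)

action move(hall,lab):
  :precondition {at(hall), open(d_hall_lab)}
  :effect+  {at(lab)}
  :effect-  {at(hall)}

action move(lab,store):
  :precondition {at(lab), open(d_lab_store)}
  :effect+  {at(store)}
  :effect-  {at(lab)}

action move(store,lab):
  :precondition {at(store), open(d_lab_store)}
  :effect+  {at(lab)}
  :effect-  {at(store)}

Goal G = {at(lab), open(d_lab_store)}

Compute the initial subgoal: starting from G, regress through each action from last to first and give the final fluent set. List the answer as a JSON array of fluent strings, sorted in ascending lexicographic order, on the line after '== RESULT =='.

Work backward from the goal:
  through step 3 (move(store,lab)): drop {at(lab)}, keep {open(d_lab_store)}, require {at(store), open(d_lab_store)}
    → {at(store), open(d_lab_store)}
  through step 2 (move(lab,store)): drop {at(store)}, keep {open(d_lab_store)}, require {at(lab), open(d_lab_store)}
    → {at(lab), open(d_lab_store)}
  through step 1 (move(hall,lab)): drop {at(lab)}, keep {open(d_lab_store)}, require {at(hall), open(d_hall_lab)}
    → {at(hall), open(d_hall_lab), open(d_lab_store)}

== RESULT ==
["at(hall)", "open(d_hall_lab)", "open(d_lab_store)"]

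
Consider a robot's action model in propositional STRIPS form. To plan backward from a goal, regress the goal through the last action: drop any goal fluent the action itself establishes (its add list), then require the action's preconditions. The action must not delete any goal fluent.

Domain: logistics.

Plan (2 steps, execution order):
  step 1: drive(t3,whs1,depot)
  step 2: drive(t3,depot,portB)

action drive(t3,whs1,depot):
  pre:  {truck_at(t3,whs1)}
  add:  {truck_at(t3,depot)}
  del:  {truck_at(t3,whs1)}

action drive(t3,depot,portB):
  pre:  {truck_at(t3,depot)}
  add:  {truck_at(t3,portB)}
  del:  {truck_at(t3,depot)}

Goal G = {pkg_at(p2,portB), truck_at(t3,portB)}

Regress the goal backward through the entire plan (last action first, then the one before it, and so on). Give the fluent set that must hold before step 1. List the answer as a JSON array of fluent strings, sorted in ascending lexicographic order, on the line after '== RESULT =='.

Regress step by step:
  through step 2 (drive(t3,depot,portB)): drop {truck_at(t3,portB)}, keep {pkg_at(p2,portB)}, require {truck_at(t3,depot)}
    → {pkg_at(p2,portB), truck_at(t3,depot)}
  through step 1 (drive(t3,whs1,depot)): drop {truck_at(t3,depot)}, keep {pkg_at(p2,portB)}, require {truck_at(t3,whs1)}
    → {pkg_at(p2,portB), truck_at(t3,whs1)}

== RESULT ==
["pkg_at(p2,portB)", "truck_at(t3,whs1)"]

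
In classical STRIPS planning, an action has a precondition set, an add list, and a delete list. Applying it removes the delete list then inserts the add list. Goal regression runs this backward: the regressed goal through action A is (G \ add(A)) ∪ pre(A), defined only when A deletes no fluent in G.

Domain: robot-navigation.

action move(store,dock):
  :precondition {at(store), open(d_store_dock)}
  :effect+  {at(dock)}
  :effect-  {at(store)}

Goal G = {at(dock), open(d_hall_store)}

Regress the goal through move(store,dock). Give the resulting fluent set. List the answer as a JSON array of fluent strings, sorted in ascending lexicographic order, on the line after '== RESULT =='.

Regress:
  G ∩ del = {}  (empty — regression defined)
  G \ add = {at(dock), open(d_hall_store)} \ {at(dock)} = {open(d_hall_store)}
  ∪ pre   = {open(d_hall_store)} ∪ {at(store), open(d_store_dock)}
          = {at(store), open(d_hall_store), open(d_store_dock)}

== RESULT ==
["at(store)", "open(d_hall_store)", "open(d_store_dock)"]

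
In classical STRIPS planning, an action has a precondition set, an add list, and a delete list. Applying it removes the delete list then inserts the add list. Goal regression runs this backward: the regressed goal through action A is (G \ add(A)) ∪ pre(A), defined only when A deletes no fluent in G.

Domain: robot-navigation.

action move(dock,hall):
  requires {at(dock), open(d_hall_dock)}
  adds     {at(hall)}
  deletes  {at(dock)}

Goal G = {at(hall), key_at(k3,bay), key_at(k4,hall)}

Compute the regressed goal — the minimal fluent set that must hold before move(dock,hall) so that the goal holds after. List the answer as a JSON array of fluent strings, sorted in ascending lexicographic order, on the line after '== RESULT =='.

Regress:
  G ∩ del = {}  (empty — regression defined)
  G \ add = {at(hall), key_at(k3,bay), key_at(k4,hall)} \ {at(hall)} = {key_at(k3,bay), key_at(k4,hall)}
  ∪ pre   = {key_at(k3,bay), key_at(k4,hall)} ∪ {at(dock), open(d_hall_dock)}
          = {at(dock), key_at(k3,bay), key_at(k4,hall), open(d_hall_dock)}

== RESULT ==
["at(dock)", "key_at(k3,bay)", "key_at(k4,hall)", "open(d_hall_dock)"]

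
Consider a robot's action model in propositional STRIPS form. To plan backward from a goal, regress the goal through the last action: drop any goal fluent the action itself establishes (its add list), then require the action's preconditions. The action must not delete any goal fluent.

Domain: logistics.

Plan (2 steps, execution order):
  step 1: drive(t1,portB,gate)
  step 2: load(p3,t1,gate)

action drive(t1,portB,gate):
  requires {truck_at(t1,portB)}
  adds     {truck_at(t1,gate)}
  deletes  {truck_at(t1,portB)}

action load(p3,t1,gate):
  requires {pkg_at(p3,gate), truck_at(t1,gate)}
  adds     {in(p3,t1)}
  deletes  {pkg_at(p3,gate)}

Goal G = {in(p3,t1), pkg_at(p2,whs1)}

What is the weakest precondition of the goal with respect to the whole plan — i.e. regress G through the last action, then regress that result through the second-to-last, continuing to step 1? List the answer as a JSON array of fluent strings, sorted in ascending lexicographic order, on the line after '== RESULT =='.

Work backward from the goal:
  through step 2 (load(p3,t1,gate)): drop {in(p3,t1)}, keep {pkg_at(p2,whs1)}, require {pkg_at(p3,gate), truck_at(t1,gate)}
    → {pkg_at(p2,whs1), pkg_at(p3,gate), truck_at(t1,gate)}
  through step 1 (drive(t1,portB,gate)): drop {truck_at(t1,gate)}, keep {pkg_at(p2,whs1), pkg_at(p3,gate)}, require {truck_at(t1,portB)}
    → {pkg_at(p2,whs1), pkg_at(p3,gate), truck_at(t1,portB)}

== RESULT ==
["pkg_at(p2,whs1)", "pkg_at(p3,gate)", "truck_at(t1,portB)"]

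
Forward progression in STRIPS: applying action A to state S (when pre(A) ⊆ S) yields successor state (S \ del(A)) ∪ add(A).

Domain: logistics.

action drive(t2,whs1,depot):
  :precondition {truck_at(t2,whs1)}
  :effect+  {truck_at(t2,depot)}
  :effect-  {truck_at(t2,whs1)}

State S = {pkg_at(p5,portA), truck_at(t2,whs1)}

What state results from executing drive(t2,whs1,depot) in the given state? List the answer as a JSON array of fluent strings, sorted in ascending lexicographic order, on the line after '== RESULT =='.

Compute (S \ del) ∪ add:
  pre ⊆ S: {truck_at(t2,whs1)} ⊆ S  — applicable
  S \ del = {pkg_at(p5,portA)}
  ∪ add   = {pkg_at(p5,portA), truck_at(t2,depot)}

== RESULT ==
["pkg_at(p5,portA)", "truck_at(t2,depot)"]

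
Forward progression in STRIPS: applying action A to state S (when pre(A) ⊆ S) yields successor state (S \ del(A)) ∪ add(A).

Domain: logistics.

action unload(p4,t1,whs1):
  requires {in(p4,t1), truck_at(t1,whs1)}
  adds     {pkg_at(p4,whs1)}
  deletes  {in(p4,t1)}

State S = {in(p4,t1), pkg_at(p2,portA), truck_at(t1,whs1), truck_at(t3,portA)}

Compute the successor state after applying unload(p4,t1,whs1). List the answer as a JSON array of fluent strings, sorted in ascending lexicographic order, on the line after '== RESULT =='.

Progress:
  pre ⊆ S: {in(p4,t1), truck_at(t1,whs1)} ⊆ S  — applicable
  S \ del = {pkg_at(p2,portA), truck_at(t1,whs1), truck_at(t3,portA)}
  ∪ add   = {pkg_at(p2,portA), pkg_at(p4,whs1), truck_at(t1,whs1), truck_at(t3,portA)}

== RESULT ==
["pkg_at(p2,portA)", "pkg_at(p4,whs1)", "truck_at(t1,whs1)", "truck_at(t3,portA)"]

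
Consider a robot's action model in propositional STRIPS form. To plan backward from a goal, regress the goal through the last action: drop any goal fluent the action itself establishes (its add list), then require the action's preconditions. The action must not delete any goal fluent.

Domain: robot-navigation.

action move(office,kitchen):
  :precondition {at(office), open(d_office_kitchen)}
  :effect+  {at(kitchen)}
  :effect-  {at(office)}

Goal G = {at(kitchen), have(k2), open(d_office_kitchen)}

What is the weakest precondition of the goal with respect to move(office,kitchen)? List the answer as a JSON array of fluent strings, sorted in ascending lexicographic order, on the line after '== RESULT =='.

Regress:
  G ∩ del = {}  (empty — regression defined)
  G \ add = {at(kitchen), have(k2), open(d_office_kitchen)} \ {at(kitchen)} = {have(k2), open(d_office_kitchen)}
  ∪ pre   = {have(k2), open(d_office_kitchen)} ∪ {at(office), open(d_office_kitchen)}
          = {at(office), have(k2), open(d_office_kitchen)}

== RESULT ==
["at(office)", "have(k2)", "open(d_office_kitchen)"]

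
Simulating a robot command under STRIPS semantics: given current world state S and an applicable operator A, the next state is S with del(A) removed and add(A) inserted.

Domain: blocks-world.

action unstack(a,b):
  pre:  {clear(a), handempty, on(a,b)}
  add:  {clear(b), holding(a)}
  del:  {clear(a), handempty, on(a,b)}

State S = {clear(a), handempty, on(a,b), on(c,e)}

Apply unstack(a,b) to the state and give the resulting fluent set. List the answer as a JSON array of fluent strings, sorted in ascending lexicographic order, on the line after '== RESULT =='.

Compute (S \ del) ∪ add:
  pre ⊆ S: {clear(a), handempty, on(a,b)} ⊆ S  — applicable
  S \ del = {on(c,e)}
  ∪ add   = {clear(b), holding(a), on(c,e)}

== RESULT ==
["clear(b)", "holding(a)", "on(c,e)"]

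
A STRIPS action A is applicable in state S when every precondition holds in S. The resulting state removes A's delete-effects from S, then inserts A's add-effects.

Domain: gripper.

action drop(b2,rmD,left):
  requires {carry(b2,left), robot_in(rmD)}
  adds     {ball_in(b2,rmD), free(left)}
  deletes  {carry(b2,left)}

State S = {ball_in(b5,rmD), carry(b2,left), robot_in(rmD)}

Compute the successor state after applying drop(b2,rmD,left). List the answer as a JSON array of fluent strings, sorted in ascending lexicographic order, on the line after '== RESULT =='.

Compute (S \ del) ∪ add:
  pre ⊆ S: {carry(b2,left), robot_in(rmD)} ⊆ S  — applicable
  S \ del = {ball_in(b5,rmD), robot_in(rmD)}
  ∪ add   = {ball_in(b2,rmD), ball_in(b5,rmD), free(left), robot_in(rmD)}

== RESULT ==
["ball_in(b2,rmD)", "ball_in(b5,rmD)", "free(left)", "robot_in(rmD)"]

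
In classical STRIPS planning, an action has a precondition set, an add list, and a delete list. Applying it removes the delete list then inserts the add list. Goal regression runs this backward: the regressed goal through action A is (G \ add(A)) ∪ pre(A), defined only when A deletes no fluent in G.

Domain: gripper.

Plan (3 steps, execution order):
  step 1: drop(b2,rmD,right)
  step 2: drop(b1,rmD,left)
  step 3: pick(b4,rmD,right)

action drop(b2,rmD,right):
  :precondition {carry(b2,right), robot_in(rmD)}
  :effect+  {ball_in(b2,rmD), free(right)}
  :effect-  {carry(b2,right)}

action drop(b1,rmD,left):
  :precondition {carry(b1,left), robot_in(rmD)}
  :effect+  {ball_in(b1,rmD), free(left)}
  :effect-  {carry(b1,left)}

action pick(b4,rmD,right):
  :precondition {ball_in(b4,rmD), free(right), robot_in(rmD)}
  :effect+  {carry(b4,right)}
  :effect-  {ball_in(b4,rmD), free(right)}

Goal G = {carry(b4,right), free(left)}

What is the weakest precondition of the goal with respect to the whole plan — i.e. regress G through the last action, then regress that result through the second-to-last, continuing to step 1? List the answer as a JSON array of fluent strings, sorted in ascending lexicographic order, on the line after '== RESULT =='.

Work backward from the goal:
  through step 3 (pick(b4,rmD,right)): drop {carry(b4,right)}, keep {free(left)}, require {ball_in(b4,rmD), free(right), robot_in(rmD)}
    → {ball_in(b4,rmD), free(left), free(right), robot_in(rmD)}
  through step 2 (drop(b1,rmD,left)): drop {free(left)}, keep {ball_in(b4,rmD), free(right), robot_in(rmD)}, require {carry(b1,left), robot_in(rmD)}
    → {ball_in(b4,rmD), carry(b1,left), free(right), robot_in(rmD)}
  through step 1 (drop(b2,rmD,right)): drop {free(right)}, keep {ball_in(b4,rmD), carry(b1,left), robot_in(rmD)}, require {carry(b2,right), robot_in(rmD)}
    → {ball_in(b4,rmD), carry(b1,left), carry(b2,right), robot_in(rmD)}

== RESULT ==
["ball_in(b4,rmD)", "carry(b1,left)", "carry(b2,right)", "robot_in(rmD)"]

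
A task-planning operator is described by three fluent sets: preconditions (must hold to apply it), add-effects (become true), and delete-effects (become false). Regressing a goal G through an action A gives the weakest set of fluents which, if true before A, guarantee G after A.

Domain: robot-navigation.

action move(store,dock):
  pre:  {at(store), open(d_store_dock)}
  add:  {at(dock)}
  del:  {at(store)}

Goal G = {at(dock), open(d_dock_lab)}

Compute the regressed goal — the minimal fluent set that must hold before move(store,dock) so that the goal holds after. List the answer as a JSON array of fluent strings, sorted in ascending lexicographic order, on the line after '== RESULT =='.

Regress:
  G ∩ del = {}  (empty — regression defined)
  G \ add = {at(dock), open(d_dock_lab)} \ {at(dock)} = {open(d_dock_lab)}
  ∪ pre   = {open(d_dock_lab)} ∪ {at(store), open(d_store_dock)}
          = {at(store), open(d_dock_lab), open(d_store_dock)}

== RESULT ==
["at(store)", "open(d_dock_lab)", "open(d_store_dock)"]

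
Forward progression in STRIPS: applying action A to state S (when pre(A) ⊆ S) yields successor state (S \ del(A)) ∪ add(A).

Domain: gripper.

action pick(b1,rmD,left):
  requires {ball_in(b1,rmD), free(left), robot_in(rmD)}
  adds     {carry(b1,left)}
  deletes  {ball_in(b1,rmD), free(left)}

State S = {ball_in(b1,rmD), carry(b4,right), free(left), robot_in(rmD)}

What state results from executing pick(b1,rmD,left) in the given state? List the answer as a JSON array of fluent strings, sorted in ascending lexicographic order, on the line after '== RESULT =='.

Compute (S \ del) ∪ add:
  pre ⊆ S: {ball_in(b1,rmD), free(left), robot_in(rmD)} ⊆ S  — applicable
  S \ del = {carry(b4,right), robot_in(rmD)}
  ∪ add   = {carry(b1,left), carry(b4,right), robot_in(rmD)}

== RESULT ==
["carry(b1,left)", "carry(b4,right)", "robot_in(rmD)"]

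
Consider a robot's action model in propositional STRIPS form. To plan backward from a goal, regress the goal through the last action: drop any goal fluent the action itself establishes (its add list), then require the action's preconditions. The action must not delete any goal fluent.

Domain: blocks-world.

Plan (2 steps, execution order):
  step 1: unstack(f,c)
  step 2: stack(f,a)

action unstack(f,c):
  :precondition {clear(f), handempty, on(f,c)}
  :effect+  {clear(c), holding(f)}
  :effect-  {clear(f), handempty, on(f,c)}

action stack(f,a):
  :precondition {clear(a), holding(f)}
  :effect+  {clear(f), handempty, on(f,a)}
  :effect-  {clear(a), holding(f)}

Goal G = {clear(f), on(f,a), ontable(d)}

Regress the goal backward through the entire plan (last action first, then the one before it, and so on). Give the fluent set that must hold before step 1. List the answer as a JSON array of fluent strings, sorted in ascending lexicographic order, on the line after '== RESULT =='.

Regress step by step:
  through step 2 (stack(f,a)): drop {clear(f), on(f,a)}, keep {ontable(d)}, require {clear(a), holding(f)}
    → {clear(a), holding(f), ontable(d)}
  through step 1 (unstack(f,c)): drop {holding(f)}, keep {clear(a), ontable(d)}, require {clear(f), handempty, on(f,c)}
    → {clear(a), clear(f), handempty, on(f,c), ontable(d)}

== RESULT ==
["clear(a)", "clear(f)", "handempty", "on(f,c)", "ontable(d)"]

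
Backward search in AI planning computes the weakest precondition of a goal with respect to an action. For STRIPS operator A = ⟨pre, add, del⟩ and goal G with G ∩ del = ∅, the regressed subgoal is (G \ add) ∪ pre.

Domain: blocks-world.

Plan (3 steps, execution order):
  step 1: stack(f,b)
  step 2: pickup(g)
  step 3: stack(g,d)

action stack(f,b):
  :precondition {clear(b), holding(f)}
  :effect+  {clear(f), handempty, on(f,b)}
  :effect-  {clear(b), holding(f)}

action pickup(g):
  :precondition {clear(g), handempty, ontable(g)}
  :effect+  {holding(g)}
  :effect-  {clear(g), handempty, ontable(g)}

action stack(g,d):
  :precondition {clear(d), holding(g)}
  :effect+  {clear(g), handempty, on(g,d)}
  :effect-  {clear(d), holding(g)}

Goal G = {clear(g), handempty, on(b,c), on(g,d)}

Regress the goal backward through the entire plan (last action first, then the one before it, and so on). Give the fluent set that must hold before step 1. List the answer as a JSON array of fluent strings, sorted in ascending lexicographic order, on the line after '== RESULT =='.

Work backward from the goal:
  through step 3 (stack(g,d)): drop {clear(g), handempty, on(g,d)}, keep {on(b,c)}, require {clear(d), holding(g)}
    → {clear(d), holding(g), on(b,c)}
  through step 2 (pickup(g)): drop {holding(g)}, keep {clear(d), on(b,c)}, require {clear(g), handempty, ontable(g)}
    → {clear(d), clear(g), handempty, on(b,c), ontable(g)}
  through step 1 (stack(f,b)): drop {handempty}, keep {clear(d), clear(g), on(b,c), ontable(g)}, require {clear(b), holding(f)}
    → {clear(b), clear(d), clear(g), holding(f), on(b,c), ontable(g)}

== RESULT ==
["clear(b)", "clear(d)", "clear(g)", "holding(f)", "on(b,c)", "ontable(g)"]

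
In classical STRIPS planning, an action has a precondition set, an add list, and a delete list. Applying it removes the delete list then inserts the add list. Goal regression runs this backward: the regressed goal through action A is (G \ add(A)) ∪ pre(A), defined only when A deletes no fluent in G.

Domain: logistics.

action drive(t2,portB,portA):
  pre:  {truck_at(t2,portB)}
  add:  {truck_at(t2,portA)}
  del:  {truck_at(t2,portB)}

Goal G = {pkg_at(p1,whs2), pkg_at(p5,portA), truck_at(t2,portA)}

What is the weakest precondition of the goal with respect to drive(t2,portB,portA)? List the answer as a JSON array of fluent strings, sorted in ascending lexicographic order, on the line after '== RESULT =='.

Compute (G \ add) ∪ pre:
  G ∩ del = {}  (empty — regression defined)
  G \ add = {pkg_at(p1,whs2), pkg_at(p5,portA), truck_at(t2,portA)} \ {truck_at(t2,portA)} = {pkg_at(p1,whs2), pkg_at(p5,portA)}
  ∪ pre   = {pkg_at(p1,whs2), pkg_at(p5,portA)} ∪ {truck_at(t2,portB)}
          = {pkg_at(p1,whs2), pkg_at(p5,portA), truck_at(t2,portB)}

== RESULT ==
["pkg_at(p1,whs2)", "pkg_at(p5,portA)", "truck_at(t2,portB)"]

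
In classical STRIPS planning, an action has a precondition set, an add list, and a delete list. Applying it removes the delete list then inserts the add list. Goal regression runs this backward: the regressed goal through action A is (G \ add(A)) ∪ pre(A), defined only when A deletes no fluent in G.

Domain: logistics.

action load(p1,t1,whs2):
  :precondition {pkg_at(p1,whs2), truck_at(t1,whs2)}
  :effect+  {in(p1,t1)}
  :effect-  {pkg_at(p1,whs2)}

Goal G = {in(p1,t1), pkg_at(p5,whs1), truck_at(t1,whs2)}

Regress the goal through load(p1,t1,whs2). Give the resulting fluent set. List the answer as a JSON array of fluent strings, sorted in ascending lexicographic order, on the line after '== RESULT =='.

Regress:
  G ∩ del = {}  (empty — regression defined)
  G \ add = {in(p1,t1), pkg_at(p5,whs1), truck_at(t1,whs2)} \ {in(p1,t1)} = {pkg_at(p5,whs1), truck_at(t1,whs2)}
  ∪ pre   = {pkg_at(p5,whs1), truck_at(t1,whs2)} ∪ {pkg_at(p1,whs2), truck_at(t1,whs2)}
          = {pkg_at(p1,whs2), pkg_at(p5,whs1), truck_at(t1,whs2)}

== RESULT ==
["pkg_at(p1,whs2)", "pkg_at(p5,whs1)", "truck_at(t1,whs2)"]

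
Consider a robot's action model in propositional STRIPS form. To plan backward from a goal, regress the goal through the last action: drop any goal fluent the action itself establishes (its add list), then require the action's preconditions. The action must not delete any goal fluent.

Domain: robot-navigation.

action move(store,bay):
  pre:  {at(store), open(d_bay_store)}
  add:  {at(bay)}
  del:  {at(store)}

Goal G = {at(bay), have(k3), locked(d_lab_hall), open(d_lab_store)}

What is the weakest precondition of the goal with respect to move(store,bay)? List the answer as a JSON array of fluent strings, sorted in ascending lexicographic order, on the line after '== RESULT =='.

Regress:
  G ∩ del = {}  (empty — regression defined)
  G \ add = {at(bay), have(k3), locked(d_lab_hall), open(d_lab_store)} \ {at(bay)} = {have(k3), locked(d_lab_hall), open(d_lab_store)}
  ∪ pre   = {have(k3), locked(d_lab_hall), open(d_lab_store)} ∪ {at(store), open(d_bay_store)}
          = {at(store), have(k3), locked(d_lab_hall), open(d_bay_store), open(d_lab_store)}

== RESULT ==
["at(store)", "have(k3)", "locked(d_lab_hall)", "open(d_bay_store)", "open(d_lab_store)"]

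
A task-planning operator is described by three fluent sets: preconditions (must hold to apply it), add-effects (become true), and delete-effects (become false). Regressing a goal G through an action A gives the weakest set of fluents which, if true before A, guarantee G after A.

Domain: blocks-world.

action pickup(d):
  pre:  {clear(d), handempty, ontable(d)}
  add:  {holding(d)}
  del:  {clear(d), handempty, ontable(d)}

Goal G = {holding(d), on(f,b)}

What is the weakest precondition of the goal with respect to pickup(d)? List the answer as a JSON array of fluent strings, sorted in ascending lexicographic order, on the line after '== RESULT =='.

Compute (G \ add) ∪ pre:
  G ∩ del = {}  (empty — regression defined)
  G \ add = {holding(d), on(f,b)} \ {holding(d)} = {on(f,b)}
  ∪ pre   = {on(f,b)} ∪ {clear(d), handempty, ontable(d)}
          = {clear(d), handempty, on(f,b), ontable(d)}

== RESULT ==
["clear(d)", "handempty", "on(f,b)", "ontable(d)"]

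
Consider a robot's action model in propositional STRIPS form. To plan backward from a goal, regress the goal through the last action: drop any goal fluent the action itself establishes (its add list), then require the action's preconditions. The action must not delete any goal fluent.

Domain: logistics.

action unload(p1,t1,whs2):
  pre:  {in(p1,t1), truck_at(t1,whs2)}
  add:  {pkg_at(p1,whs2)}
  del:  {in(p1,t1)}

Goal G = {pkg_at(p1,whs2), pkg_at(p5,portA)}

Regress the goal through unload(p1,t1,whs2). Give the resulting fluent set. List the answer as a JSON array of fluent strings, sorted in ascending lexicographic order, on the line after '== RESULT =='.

Regress:
  G ∩ del = {}  (empty — regression defined)
  G \ add = {pkg_at(p1,whs2), pkg_at(p5,portA)} \ {pkg_at(p1,whs2)} = {pkg_at(p5,portA)}
  ∪ pre   = {pkg_at(p5,portA)} ∪ {in(p1,t1), truck_at(t1,whs2)}
          = {in(p1,t1), pkg_at(p5,portA), truck_at(t1,whs2)}

== RESULT ==
["in(p1,t1)", "pkg_at(p5,portA)", "truck_at(t1,whs2)"]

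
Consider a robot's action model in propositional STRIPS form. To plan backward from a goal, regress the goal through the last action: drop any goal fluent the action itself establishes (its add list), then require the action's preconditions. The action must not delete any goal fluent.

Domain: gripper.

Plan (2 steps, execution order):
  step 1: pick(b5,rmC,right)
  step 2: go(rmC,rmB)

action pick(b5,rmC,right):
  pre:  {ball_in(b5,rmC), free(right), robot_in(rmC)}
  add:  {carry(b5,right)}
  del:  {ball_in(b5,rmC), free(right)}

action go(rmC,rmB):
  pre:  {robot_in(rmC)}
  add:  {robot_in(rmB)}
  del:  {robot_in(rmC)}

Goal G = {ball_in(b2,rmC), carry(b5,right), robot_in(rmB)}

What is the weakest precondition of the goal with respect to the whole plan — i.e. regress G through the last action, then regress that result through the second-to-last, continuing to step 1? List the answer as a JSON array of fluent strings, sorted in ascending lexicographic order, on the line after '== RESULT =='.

Regress step by step:
  through step 2 (go(rmC,rmB)): drop {robot_in(rmB)}, keep {ball_in(b2,rmC), carry(b5,right)}, require {robot_in(rmC)}
    → {ball_in(b2,rmC), carry(b5,right), robot_in(rmC)}
  through step 1 (pick(b5,rmC,right)): drop {carry(b5,right)}, keep {ball_in(b2,rmC), robot_in(rmC)}, require {ball_in(b5,rmC), free(right), robot_in(rmC)}
    → {ball_in(b2,rmC), ball_in(b5,rmC), free(right), robot_in(rmC)}

== RESULT ==
["ball_in(b2,rmC)", "ball_in(b5,rmC)", "free(right)", "robot_in(rmC)"]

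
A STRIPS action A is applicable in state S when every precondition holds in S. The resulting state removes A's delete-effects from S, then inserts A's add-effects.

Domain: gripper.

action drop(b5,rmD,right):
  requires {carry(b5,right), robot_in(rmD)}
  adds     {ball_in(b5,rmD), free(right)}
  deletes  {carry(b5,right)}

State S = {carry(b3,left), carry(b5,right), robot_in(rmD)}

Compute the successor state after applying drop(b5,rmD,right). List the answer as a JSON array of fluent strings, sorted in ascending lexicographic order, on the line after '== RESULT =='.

Progress:
  pre ⊆ S: {carry(b5,right), robot_in(rmD)} ⊆ S  — applicable
  S \ del = {carry(b3,left), robot_in(rmD)}
  ∪ add   = {ball_in(b5,rmD), carry(b3,left), free(right), robot_in(rmD)}

== RESULT ==
["ball_in(b5,rmD)", "carry(b3,left)", "free(right)", "robot_in(rmD)"]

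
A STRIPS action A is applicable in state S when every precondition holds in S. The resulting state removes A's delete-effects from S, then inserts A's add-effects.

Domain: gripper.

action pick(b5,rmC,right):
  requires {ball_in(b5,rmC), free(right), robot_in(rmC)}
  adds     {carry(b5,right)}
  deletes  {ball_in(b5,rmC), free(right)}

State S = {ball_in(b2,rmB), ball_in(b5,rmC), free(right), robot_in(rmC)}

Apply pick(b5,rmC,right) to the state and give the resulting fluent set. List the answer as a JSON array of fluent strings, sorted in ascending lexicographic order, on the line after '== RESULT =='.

Compute (S \ del) ∪ add:
  pre ⊆ S: {ball_in(b5,rmC), free(right), robot_in(rmC)} ⊆ S  — applicable
  S \ del = {ball_in(b2,rmB), robot_in(rmC)}
  ∪ add   = {ball_in(b2,rmB), carry(b5,right), robot_in(rmC)}

== RESULT ==
["ball_in(b2,rmB)", "carry(b5,right)", "robot_in(rmC)"]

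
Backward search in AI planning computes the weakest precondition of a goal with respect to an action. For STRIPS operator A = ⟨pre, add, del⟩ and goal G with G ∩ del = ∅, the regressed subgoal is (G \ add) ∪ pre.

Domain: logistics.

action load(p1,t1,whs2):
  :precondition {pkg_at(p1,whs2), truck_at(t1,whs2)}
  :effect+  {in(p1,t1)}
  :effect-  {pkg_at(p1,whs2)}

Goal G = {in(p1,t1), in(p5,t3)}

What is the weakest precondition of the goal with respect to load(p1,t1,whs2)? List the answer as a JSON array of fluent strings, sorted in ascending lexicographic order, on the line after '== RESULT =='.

Regress:
  G ∩ del = {}  (empty — regression defined)
  G \ add = {in(p1,t1), in(p5,t3)} \ {in(p1,t1)} = {in(p5,t3)}
  ∪ pre   = {in(p5,t3)} ∪ {pkg_at(p1,whs2), truck_at(t1,whs2)}
          = {in(p5,t3), pkg_at(p1,whs2), truck_at(t1,whs2)}

== RESULT ==
["in(p5,t3)", "pkg_at(p1,whs2)", "truck_at(t1,whs2)"]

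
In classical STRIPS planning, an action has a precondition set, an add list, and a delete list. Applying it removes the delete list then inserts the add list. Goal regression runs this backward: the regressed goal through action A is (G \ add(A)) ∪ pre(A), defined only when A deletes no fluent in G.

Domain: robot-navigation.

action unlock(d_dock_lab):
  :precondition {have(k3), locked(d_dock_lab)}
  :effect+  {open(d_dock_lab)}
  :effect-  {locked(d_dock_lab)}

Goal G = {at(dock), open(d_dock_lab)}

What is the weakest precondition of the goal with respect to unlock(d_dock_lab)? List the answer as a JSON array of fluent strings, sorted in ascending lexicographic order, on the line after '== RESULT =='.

Regress:
  G ∩ del = {}  (empty — regression defined)
  G \ add = {at(dock), open(d_dock_lab)} \ {open(d_dock_lab)} = {at(dock)}
  ∪ pre   = {at(dock)} ∪ {have(k3), locked(d_dock_lab)}
          = {at(dock), have(k3), locked(d_dock_lab)}

== RESULT ==
["at(dock)", "have(k3)", "locked(d_dock_lab)"]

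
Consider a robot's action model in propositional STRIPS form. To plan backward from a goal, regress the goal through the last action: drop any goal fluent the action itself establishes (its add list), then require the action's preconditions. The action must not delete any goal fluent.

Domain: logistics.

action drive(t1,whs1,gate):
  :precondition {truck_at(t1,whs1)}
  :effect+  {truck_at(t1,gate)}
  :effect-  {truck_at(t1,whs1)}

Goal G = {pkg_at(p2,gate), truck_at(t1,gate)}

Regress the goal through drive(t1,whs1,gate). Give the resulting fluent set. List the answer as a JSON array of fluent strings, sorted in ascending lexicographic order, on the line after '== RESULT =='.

Compute (G \ add) ∪ pre:
  G ∩ del = {}  (empty — regression defined)
  G \ add = {pkg_at(p2,gate), truck_at(t1,gate)} \ {truck_at(t1,gate)} = {pkg_at(p2,gate)}
  ∪ pre   = {pkg_at(p2,gate)} ∪ {truck_at(t1,whs1)}
          = {pkg_at(p2,gate), truck_at(t1,whs1)}

== RESULT ==
["pkg_at(p2,gate)", "truck_at(t1,whs1)"]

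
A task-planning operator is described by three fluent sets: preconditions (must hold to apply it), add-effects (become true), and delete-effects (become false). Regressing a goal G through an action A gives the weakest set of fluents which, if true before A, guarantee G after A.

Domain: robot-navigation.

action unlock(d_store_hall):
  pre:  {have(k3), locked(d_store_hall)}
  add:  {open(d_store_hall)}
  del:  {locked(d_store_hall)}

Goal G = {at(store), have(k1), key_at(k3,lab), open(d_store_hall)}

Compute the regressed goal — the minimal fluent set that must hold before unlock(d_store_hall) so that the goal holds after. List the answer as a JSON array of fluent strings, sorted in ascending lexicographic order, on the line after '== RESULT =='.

Regress:
  G ∩ del = {}  (empty — regression defined)
  G \ add = {at(store), have(k1), key_at(k3,lab), open(d_store_hall)} \ {open(d_store_hall)} = {at(store), have(k1), key_at(k3,lab)}
  ∪ pre   = {at(store), have(k1), key_at(k3,lab)} ∪ {have(k3), locked(d_store_hall)}
          = {at(store), have(k1), have(k3), key_at(k3,lab), locked(d_store_hall)}

== RESULT ==
["at(store)", "have(k1)", "have(k3)", "key_at(k3,lab)", "locked(d_store_hall)"]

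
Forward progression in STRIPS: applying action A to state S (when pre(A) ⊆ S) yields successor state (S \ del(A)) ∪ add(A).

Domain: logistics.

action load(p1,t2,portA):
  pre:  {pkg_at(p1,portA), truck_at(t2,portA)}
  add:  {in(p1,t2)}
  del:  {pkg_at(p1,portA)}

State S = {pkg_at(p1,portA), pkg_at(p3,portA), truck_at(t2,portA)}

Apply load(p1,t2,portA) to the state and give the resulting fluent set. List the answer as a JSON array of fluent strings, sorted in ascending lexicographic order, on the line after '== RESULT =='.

Progress:
  pre ⊆ S: {pkg_at(p1,portA), truck_at(t2,portA)} ⊆ S  — applicable
  S \ del = {pkg_at(p3,portA), truck_at(t2,portA)}
  ∪ add   = {in(p1,t2), pkg_at(p3,portA), truck_at(t2,portA)}

== RESULT ==
["in(p1,t2)", "pkg_at(p3,portA)", "truck_at(t2,portA)"]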